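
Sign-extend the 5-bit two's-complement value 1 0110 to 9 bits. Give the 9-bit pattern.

MSB of 10110 is 1; replicate it into the new high bits.
1111|10110 → 111110110 (still -10).

111110110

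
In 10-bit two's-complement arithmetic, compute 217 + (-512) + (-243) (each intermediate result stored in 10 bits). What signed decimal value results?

217 + (-512) = -295 (1011011001)
-295 + (-243) = -538 → wraps to 486 (0111100110)

486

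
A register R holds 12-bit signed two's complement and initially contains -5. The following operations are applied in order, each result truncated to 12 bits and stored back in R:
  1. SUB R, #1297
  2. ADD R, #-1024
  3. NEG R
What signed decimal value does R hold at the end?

-1770

Start: R = -5 = 111111111011.
R = -5 − 1297 = -1302 = 101011101010
R = -1302 + (-1024) = -2326; wraps to 1770 = 011011101010
R = −(1770) = -1770 = 100100010110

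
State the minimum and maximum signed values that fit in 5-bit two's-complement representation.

min = -16, max = 15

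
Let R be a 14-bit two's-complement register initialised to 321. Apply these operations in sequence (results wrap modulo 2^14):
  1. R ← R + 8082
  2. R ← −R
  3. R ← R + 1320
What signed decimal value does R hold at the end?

-7083

Start: R = 321 = 00000101000001.
R = 321 + 8082 = 8403; wraps to -7981 = 10000011010011
R = −(-7981) = 7981 = 01111100101101
R = 7981 + 1320 = 9301; wraps to -7083 = 10010001010101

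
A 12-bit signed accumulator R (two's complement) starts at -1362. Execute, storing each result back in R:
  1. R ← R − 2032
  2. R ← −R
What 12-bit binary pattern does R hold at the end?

110101000010

Start: R = -1362 = 101010101110.
R = -1362 − 2032 = -3394; wraps to 702 = 001010111110
R = −(702) = -702 = 110101000010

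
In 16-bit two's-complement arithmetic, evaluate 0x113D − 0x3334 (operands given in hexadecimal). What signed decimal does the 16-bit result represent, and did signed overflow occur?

-8695; no overflow

0x113D = 0001000100111101 = 4413 (signed)
0x3334 = 0011001100110100 = 13108 (signed)
Subtract via negate-and-add: invert 0011001100110100 + 1 = 1100110011001100 (i.e. -13108).
  0001000100111101
+ 1100110011001100
= 1101111000001001
Result 1101111000001001: MSB = 1 → 56841 − 65536 = -8695.
Addends (after negating the subtrahend) have opposite signs, so signed overflow cannot occur.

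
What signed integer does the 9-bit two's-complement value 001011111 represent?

95

MSB is 0, so the value is non-negative: 001011111 = 95.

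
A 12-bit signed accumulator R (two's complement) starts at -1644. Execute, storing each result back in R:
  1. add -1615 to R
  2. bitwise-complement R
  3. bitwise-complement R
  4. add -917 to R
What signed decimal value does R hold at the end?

-80

Start: R = -1644 = 100110010100.
R = -1644 + (-1615) = -3259; wraps to 837 = 001101000101
R = NOT 001101000101 = 110010111010 = -838
R = NOT 110010111010 = 001101000101 = 837
R = 837 + (-917) = -80 = 111110110000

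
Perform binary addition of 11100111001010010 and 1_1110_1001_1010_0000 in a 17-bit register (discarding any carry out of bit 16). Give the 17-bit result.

11011011111110010

  11100111001010010
+ 11110100110100000
= 11011011111110010  (discard carry-out 1)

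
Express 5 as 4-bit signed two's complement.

5 is non-negative, so write it directly in 4 bits: 0101.

0101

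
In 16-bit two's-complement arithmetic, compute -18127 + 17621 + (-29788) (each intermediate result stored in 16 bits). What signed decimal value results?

-18127 + 17621 = -506 (1111111000000110)
-506 + (-29788) = -30294 (1000100110101010)

-30294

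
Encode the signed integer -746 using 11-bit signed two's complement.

|-746| = 746 = 01011101010 in 11 bits.
Invert the bits: 10100010101. Add 1: 10100010110.

10100010110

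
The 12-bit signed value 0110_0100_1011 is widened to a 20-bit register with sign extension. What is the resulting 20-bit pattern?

00000000011001001011

MSB of 011001001011 is 0; replicate it into the new high bits.
00000000|011001001011 → 00000000011001001011 (still 1611).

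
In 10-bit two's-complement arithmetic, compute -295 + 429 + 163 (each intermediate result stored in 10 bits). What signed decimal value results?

-295 + 429 = 134 (0010000110)
134 + 163 = 297 (0100101001)

297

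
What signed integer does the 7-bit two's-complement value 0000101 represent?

MSB is 0, so the value is non-negative: 0000101 = 5.

5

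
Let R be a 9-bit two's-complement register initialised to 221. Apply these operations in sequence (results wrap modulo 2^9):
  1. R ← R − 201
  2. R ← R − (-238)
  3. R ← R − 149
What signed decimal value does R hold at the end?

Start: R = 221 = 011011101.
R = 221 − 201 = 20 = 000010100
R = 20 − (-238) = 258; wraps to -254 = 100000010
R = -254 − 149 = -403; wraps to 109 = 001101101

109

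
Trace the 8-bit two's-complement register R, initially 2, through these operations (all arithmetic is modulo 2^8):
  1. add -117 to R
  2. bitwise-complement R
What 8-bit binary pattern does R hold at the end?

01110010

Start: R = 2 = 00000010.
R = 2 + (-117) = -115 = 10001101
R = NOT 10001101 = 01110010 = 114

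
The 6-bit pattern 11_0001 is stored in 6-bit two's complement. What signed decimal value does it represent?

-15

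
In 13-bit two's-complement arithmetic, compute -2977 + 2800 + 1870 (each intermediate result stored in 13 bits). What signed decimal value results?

1693

-2977 + 2800 = -177 (1111101001111)
-177 + 1870 = 1693 (0011010011101)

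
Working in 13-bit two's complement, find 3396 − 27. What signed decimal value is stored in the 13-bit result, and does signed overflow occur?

3369; no overflow

3396 → 0110101000100
27 → 0000000011011
Subtract via negate-and-add: invert 0000000011011 + 1 = 1111111100101 (i.e. -27).
  0110101000100
+ 1111111100101
= 0110100101001  (discard carry-out 1)
Result 0110100101001: MSB = 0 → value 3369.
Addends (after negating the subtrahend) have opposite signs, so signed overflow cannot occur.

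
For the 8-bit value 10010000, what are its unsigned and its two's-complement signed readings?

unsigned = 144, signed = -112

Unsigned: 10010000 = 144.
Signed: MSB=1 → 144 − 256 = -112.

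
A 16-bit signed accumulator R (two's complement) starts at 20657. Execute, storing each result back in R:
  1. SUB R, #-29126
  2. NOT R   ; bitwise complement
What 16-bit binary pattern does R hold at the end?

0011110110001000

Start: R = 20657 = 0101000010110001.
R = 20657 − (-29126) = 49783; wraps to -15753 = 1100001001110111
R = NOT 1100001001110111 = 0011110110001000 = 15752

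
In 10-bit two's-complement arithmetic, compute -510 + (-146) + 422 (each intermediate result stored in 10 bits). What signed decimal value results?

-234

-510 + (-146) = -656 → wraps to 368 (0101110000)
368 + 422 = 790 → wraps to -234 (1100010110)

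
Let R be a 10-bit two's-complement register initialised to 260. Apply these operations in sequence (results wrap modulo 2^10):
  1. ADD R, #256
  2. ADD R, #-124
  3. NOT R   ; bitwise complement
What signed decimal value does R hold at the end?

-393

Start: R = 260 = 0100000100.
R = 260 + 256 = 516; wraps to -508 = 1000000100
R = -508 + (-124) = -632; wraps to 392 = 0110001000
R = NOT 0110001000 = 1001110111 = -393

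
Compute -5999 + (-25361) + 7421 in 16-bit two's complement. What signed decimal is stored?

-5999 + (-25361) = -31360 (1000010110000000)
-31360 + 7421 = -23939 (1010001001111101)

-23939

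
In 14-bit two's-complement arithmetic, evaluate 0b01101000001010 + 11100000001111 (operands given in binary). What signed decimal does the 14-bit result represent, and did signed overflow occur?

0b01101000001010 → 01101000001010 = 6666 (signed)
11100000001111 = -2033 (signed)
  01101000001010
+ 11100000001111
= 01001000011001  (discard carry-out 1)
Result 01001000011001: MSB = 0 → value 4633.
Addends have opposite signs, so signed overflow cannot occur.

4633; no overflow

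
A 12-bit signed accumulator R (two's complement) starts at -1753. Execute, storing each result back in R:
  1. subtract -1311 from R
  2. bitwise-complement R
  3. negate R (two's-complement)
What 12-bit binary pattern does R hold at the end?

Start: R = -1753 = 100100100111.
R = -1753 − (-1311) = -442 = 111001000110
R = NOT 111001000110 = 000110111001 = 441
R = −(441) = -441 = 111001000111

111001000111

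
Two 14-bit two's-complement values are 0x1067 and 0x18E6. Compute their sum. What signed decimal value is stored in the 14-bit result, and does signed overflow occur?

-5811; overflow

0x1067 = 01000001100111 = 4199 (signed)
0x18E6 = 01100011100110 = 6374 (signed)
  01000001100111
+ 01100011100110
= 10100101001101
Result 10100101001101: MSB = 1 → 10573 − 16384 = -5811.
Both addends are non-negative but the stored result is negative: signed overflow. The true value 4199 + 6374 = 10573 lies outside [-8192, 8191].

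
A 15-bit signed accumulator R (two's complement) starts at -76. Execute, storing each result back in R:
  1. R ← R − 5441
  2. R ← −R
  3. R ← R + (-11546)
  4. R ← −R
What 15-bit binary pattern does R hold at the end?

001011110001101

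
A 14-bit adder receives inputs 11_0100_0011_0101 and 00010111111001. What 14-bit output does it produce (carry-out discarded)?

  11010000110101
+ 00010111111001
= 11101000101110

11101000101110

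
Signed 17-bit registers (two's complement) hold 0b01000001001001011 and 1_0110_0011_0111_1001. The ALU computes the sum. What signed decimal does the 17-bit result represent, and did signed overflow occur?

0b01000001001001011 → 01000001001001011 = 33355 (signed)
1_0110_0011_0111_1001 → 10110001101111001 = -40071 (signed)
  01000001001001011
+ 10110001101111001
= 11110010111000100
Result 11110010111000100: MSB = 1 → 124356 − 131072 = -6716.
Addends have opposite signs, so signed overflow cannot occur.

-6716; no overflow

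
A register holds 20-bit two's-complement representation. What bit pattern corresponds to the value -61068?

|-61068| = 61068 = 00001110111010001100 in 20 bits.
Invert the bits: 11110001000101110011. Add 1: 11110001000101110100.

11110001000101110100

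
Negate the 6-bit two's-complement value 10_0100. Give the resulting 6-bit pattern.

011100

Invert: 011011. Add 1: 011100.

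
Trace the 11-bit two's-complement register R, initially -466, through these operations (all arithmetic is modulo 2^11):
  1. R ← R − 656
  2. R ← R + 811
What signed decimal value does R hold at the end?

Start: R = -466 = 11000101110.
R = -466 − 656 = -1122; wraps to 926 = 01110011110
R = 926 + 811 = 1737; wraps to -311 = 11011001001

-311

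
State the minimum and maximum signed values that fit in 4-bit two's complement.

Minimum: −2^3 = -8.
Maximum: 2^3 − 1 = 7.

min = -8, max = 7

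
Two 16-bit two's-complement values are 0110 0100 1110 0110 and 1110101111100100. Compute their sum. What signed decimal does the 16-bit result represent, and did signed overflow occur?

20682; no overflow

0110 0100 1110 0110 → 0110010011100110 = 25830 (signed)
1110101111100100 = -5148 (signed)
  0110010011100110
+ 1110101111100100
= 0101000011001010  (discard carry-out 1)
Result 0101000011001010: MSB = 0 → value 20682.
Addends have opposite signs, so signed overflow cannot occur.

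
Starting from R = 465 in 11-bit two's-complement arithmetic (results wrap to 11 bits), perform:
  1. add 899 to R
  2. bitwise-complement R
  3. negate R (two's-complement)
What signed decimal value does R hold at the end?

Start: R = 465 = 00111010001.
R = 465 + 899 = 1364; wraps to -684 = 10101010100
R = NOT 10101010100 = 01010101011 = 683
R = −(683) = -683 = 10101010101

-683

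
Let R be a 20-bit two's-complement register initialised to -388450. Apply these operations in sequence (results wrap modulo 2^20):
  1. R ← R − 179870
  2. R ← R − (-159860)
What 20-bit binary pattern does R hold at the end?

10011100010001110100

Start: R = -388450 = 10100001001010011110.
R = -388450 − 179870 = -568320; wraps to 480256 = 01110101010000000000
R = 480256 − (-159860) = 640116; wraps to -408460 = 10011100010001110100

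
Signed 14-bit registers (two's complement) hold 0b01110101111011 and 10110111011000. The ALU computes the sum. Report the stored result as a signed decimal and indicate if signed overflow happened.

2899; no overflow

0b01110101111011 → 01110101111011 = 7547 (signed)
10110111011000 = -4648 (signed)
  01110101111011
+ 10110111011000
= 00101101010011  (discard carry-out 1)
Result 00101101010011: MSB = 0 → value 2899.
Addends have opposite signs, so signed overflow cannot occur.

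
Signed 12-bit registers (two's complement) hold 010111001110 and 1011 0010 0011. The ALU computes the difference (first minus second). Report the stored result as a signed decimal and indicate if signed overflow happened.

010111001110 = 1486 (signed)
1011 0010 0011 → 101100100011 = -1245 (signed)
Subtract via negate-and-add: invert 101100100011 + 1 = 010011011101 (i.e. 1245).
  010111001110
+ 010011011101
= 101010101011
Result 101010101011: MSB = 1 → 2731 − 4096 = -1365.
Both addends (after negating the subtrahend) are non-negative but the stored result is negative: signed overflow. The true value 1486 − (-1245) = 2731 lies outside [-2048, 2047].

-1365; overflow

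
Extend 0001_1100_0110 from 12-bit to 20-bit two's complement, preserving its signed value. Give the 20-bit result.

MSB of 000111000110 is 0; replicate it into the new high bits.
00000000|000111000110 → 00000000000111000110 (still 454).

00000000000111000110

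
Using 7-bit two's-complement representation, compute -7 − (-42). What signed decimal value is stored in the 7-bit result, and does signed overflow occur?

35; no overflow

-7 → 1111001
-42 → 1010110
Subtract via negate-and-add: invert 1010110 + 1 = 0101010 (i.e. 42).
  1111001
+ 0101010
= 0100011  (discard carry-out 1)
Result 0100011: MSB = 0 → value 35.
Addends (after negating the subtrahend) have opposite signs, so signed overflow cannot occur.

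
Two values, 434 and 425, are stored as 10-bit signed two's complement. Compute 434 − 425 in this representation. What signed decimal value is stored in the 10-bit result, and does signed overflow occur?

9; no overflow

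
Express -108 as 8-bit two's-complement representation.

10010100

|-108| = 108 = 01101100 in 8 bits.
Invert the bits: 10010011. Add 1: 10010100.
Check: 10010100 reads as 148 − 256 = -108.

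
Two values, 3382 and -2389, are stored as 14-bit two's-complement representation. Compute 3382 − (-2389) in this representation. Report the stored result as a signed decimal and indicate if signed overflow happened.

3382 → 00110100110110
-2389 → 11011010101011
Subtract via negate-and-add: invert 11011010101011 + 1 = 00100101010101 (i.e. 2389).
  00110100110110
+ 00100101010101
= 01011010001011
Result 01011010001011: MSB = 0 → value 5771.
Both addends (after negating the subtrahend) are non-negative and so is the stored result: no signed overflow.

5771; no overflow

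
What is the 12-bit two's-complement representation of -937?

110001010111

|-937| = 937 = 001110101001 in 12 bits.
Invert the bits: 110001010110. Add 1: 110001010111.
Check: 110001010111 reads as 3159 − 4096 = -937.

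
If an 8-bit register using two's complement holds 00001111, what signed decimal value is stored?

MSB is 0, so the value is non-negative: 00001111 = 15.

15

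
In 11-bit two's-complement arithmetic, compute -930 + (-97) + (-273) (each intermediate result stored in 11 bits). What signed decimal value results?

748

-930 + (-97) = -1027 → wraps to 1021 (01111111101)
1021 + (-273) = 748 (01011101100)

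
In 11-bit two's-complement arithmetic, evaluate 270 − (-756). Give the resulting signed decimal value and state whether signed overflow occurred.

-1022; overflow

270 → 00100001110
-756 → 10100001100
Subtract via negate-and-add: invert 10100001100 + 1 = 01011110100 (i.e. 756).
  00100001110
+ 01011110100
= 10000000010
Result 10000000010: MSB = 1 → 1026 − 2048 = -1022.
Both addends (after negating the subtrahend) are non-negative but the stored result is negative: signed overflow. The true value 270 − (-756) = 1026 lies outside [-1024, 1023].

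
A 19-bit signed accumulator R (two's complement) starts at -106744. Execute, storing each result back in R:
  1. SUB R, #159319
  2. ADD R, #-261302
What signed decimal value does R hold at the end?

Start: R = -106744 = 1100101111100001000.
R = -106744 − 159319 = -266063; wraps to 258225 = 0111111000010110001
R = 258225 + (-261302) = -3077 = 1111111001111111011

-3077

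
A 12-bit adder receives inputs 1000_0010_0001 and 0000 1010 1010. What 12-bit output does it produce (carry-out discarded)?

  100000100001
+ 000010101010
= 100011001011

100011001011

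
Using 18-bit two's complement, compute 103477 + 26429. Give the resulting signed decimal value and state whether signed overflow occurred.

129906; no overflow

103477 → 011001010000110101
26429 → 000110011100111101
  011001010000110101
+ 000110011100111101
= 011111101101110010
Result 011111101101110010: MSB = 0 → value 129906.
Both addends are non-negative and so is the stored result: no signed overflow.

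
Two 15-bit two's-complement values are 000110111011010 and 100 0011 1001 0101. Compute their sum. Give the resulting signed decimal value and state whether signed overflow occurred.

-11921; no overflow

000110111011010 = 3546 (signed)
100 0011 1001 0101 → 100001110010101 = -15467 (signed)
  000110111011010
+ 100001110010101
= 101000101101111
Result 101000101101111: MSB = 1 → 20847 − 32768 = -11921.
Addends have opposite signs, so signed overflow cannot occur.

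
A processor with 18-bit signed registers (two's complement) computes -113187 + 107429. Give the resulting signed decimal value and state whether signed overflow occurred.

-113187 → 100100010111011101
107429 → 011010001110100101
  100100010111011101
+ 011010001110100101
= 111110100110000010
Result 111110100110000010: MSB = 1 → 256386 − 262144 = -5758.
Addends have opposite signs, so signed overflow cannot occur.

-5758; no overflow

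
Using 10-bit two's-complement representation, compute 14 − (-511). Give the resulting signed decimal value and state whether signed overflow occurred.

-499; overflow

14 → 0000001110
-511 → 1000000001
Subtract via negate-and-add: invert 1000000001 + 1 = 0111111111 (i.e. 511).
  0000001110
+ 0111111111
= 1000001101
Result 1000001101: MSB = 1 → 525 − 1024 = -499.
Both addends (after negating the subtrahend) are non-negative but the stored result is negative: signed overflow. The true value 14 − (-511) = 525 lies outside [-512, 511].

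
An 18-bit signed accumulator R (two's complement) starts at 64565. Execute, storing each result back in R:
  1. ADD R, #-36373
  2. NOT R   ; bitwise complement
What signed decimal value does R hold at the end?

Start: R = 64565 = 001111110000110101.
R = 64565 + (-36373) = 28192 = 000110111000100000
R = NOT 000110111000100000 = 111001000111011111 = -28193

-28193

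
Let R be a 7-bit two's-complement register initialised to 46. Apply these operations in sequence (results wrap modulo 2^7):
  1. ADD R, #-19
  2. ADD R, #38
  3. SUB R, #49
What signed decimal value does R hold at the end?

Start: R = 46 = 0101110.
R = 46 + (-19) = 27 = 0011011
R = 27 + 38 = 65; wraps to -63 = 1000001
R = -63 − 49 = -112; wraps to 16 = 0010000

16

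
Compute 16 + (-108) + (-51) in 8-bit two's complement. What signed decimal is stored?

113

16 + (-108) = -92 (10100100)
-92 + (-51) = -143 → wraps to 113 (01110001)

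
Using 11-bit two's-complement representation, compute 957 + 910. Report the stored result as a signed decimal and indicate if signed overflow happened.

-181; overflow

957 → 01110111101
910 → 01110001110
  01110111101
+ 01110001110
= 11101001011
Result 11101001011: MSB = 1 → 1867 − 2048 = -181.
Both addends are non-negative but the stored result is negative: signed overflow. The true value 957 + 910 = 1867 lies outside [-1024, 1023].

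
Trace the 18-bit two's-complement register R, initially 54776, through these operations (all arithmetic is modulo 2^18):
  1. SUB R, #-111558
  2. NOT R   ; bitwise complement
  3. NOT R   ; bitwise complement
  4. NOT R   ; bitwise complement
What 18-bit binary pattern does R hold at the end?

Start: R = 54776 = 001101010111111000.
R = 54776 − (-111558) = 166334; wraps to -95810 = 101000100110111110
R = NOT 101000100110111110 = 010111011001000001 = 95809
R = NOT 010111011001000001 = 101000100110111110 = -95810
R = NOT 101000100110111110 = 010111011001000001 = 95809

010111011001000001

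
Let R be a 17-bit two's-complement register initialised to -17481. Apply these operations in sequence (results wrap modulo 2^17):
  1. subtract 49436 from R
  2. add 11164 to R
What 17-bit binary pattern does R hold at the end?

10010011000110111

Start: R = -17481 = 11011101110110111.
R = -17481 − 49436 = -66917; wraps to 64155 = 01111101010011011
R = 64155 + 11164 = 75319; wraps to -55753 = 10010011000110111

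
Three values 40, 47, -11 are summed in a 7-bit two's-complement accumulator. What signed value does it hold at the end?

40 + 47 = 87 → wraps to -41 (1010111)
-41 + (-11) = -52 (1001100)

-52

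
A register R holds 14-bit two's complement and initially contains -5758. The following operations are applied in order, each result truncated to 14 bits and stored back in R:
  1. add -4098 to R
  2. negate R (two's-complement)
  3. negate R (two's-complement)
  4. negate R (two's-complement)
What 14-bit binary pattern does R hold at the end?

10011010000000

Start: R = -5758 = 10100110000010.
R = -5758 + (-4098) = -9856; wraps to 6528 = 01100110000000
R = −(6528) = -6528 = 10011010000000
R = −(-6528) = 6528 = 01100110000000
R = −(6528) = -6528 = 10011010000000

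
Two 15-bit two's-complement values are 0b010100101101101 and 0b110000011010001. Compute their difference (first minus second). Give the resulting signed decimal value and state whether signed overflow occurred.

-14180; overflow

0b010100101101101 → 010100101101101 = 10605 (signed)
0b110000011010001 → 110000011010001 = -7983 (signed)
Subtract via negate-and-add: invert 110000011010001 + 1 = 001111100101111 (i.e. 7983).
  010100101101101
+ 001111100101111
= 100100010011100
Result 100100010011100: MSB = 1 → 18588 − 32768 = -14180.
Both addends (after negating the subtrahend) are non-negative but the stored result is negative: signed overflow. The true value 10605 − (-7983) = 18588 lies outside [-16384, 16383].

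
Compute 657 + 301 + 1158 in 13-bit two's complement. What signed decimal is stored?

2116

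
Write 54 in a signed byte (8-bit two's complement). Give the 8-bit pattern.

00110110

54 is non-negative, so write it directly in 8 bits: 00110110.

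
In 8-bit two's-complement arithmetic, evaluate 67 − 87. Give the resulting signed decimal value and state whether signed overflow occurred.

67 → 01000011
87 → 01010111
Subtract via negate-and-add: invert 01010111 + 1 = 10101001 (i.e. -87).
  01000011
+ 10101001
= 11101100
Result 11101100: MSB = 1 → 236 − 256 = -20.
Addends (after negating the subtrahend) have opposite signs, so signed overflow cannot occur.

-20; no overflow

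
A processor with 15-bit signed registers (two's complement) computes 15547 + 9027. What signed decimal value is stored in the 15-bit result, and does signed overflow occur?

-8194; overflow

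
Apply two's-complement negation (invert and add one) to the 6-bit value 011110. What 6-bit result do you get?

100010

Invert: 100001. Add 1: 100010.
Check: 011110 = 30, 100010 = -30.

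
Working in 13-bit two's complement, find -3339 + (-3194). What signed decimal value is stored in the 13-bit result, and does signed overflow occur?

-3339 → 1001011110101
-3194 → 1001110000110
  1001011110101
+ 1001110000110
= 0011001111011  (discard carry-out 1)
Result 0011001111011: MSB = 0 → value 1659.
Both addends are negative but the stored result is non-negative: signed overflow. The true value -3339 + (-3194) = -6533 lies outside [-4096, 4095].

1659; overflow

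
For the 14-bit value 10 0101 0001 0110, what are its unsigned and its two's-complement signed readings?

Unsigned: 10010100010110 = 9494.
Signed: MSB=1 → 9494 − 16384 = -6890.

unsigned = 9494, signed = -6890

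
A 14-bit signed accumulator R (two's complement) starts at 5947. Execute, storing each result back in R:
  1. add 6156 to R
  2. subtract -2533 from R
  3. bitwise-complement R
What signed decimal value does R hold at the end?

1747

Start: R = 5947 = 01011100111011.
R = 5947 + 6156 = 12103; wraps to -4281 = 10111101000111
R = -4281 − (-2533) = -1748 = 11100100101100
R = NOT 11100100101100 = 00011011010011 = 1747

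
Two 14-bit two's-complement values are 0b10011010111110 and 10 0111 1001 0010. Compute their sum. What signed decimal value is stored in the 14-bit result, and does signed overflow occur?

0b10011010111110 → 10011010111110 = -6466 (signed)
10 0111 1001 0010 → 10011110010010 = -6254 (signed)
  10011010111110
+ 10011110010010
= 00111001010000  (discard carry-out 1)
Result 00111001010000: MSB = 0 → value 3664.
Both addends are negative but the stored result is non-negative: signed overflow. The true value -6466 + (-6254) = -12720 lies outside [-8192, 8191].

3664; overflow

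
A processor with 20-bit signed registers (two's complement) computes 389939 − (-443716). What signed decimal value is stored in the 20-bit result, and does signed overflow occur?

-214921; overflow

389939 → 01011111001100110011
-443716 → 10010011101010111100
Subtract via negate-and-add: invert 10010011101010111100 + 1 = 01101100010101000100 (i.e. 443716).
  01011111001100110011
+ 01101100010101000100
= 11001011100001110111
Result 11001011100001110111: MSB = 1 → 833655 − 1048576 = -214921.
Both addends (after negating the subtrahend) are non-negative but the stored result is negative: signed overflow. The true value 389939 − (-443716) = 833655 lies outside [-524288, 524287].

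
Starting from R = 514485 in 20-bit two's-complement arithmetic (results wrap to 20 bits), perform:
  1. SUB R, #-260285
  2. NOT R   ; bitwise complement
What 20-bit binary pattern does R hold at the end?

01000010110110001101

Start: R = 514485 = 01111101100110110101.
R = 514485 − (-260285) = 774770; wraps to -273806 = 10111101001001110010
R = NOT 10111101001001110010 = 01000010110110001101 = 273805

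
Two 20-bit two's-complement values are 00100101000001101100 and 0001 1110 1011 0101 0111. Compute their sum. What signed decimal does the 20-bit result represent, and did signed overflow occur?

277443; no overflow

00100101000001101100 = 151660 (signed)
0001 1110 1011 0101 0111 → 00011110101101010111 = 125783 (signed)
  00100101000001101100
+ 00011110101101010111
= 01000011101111000011
Result 01000011101111000011: MSB = 0 → value 277443.
Both addends are non-negative and so is the stored result: no signed overflow.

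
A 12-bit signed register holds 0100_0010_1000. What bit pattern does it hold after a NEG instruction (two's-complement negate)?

Invert: 101111010111. Add 1: 101111011000.

101111011000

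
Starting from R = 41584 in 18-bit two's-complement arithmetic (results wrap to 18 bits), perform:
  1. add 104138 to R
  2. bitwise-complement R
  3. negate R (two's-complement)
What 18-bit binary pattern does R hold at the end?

Start: R = 41584 = 001010001001110000.
R = 41584 + 104138 = 145722; wraps to -116422 = 100011100100111010
R = NOT 100011100100111010 = 011100011011000101 = 116421
R = −(116421) = -116421 = 100011100100111011

100011100100111011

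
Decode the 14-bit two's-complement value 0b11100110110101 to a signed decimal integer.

MSB is 1, so the value is negative.
Unsigned reading: 14773. Subtract 2^14 = 16384: 14773 − 16384 = -1611.

-1611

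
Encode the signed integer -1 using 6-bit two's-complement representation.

111111

|-1| = 1 = 000001 in 6 bits.
Invert the bits: 111110. Add 1: 111111.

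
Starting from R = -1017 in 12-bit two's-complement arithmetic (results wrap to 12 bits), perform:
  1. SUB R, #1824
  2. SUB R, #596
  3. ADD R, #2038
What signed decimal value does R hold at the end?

Start: R = -1017 = 110000000111.
R = -1017 − 1824 = -2841; wraps to 1255 = 010011100111
R = 1255 − 596 = 659 = 001010010011
R = 659 + 2038 = 2697; wraps to -1399 = 101010001001

-1399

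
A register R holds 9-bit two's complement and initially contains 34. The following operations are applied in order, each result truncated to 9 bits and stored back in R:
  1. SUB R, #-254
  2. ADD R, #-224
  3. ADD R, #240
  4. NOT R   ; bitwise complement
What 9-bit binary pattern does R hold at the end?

Start: R = 34 = 000100010.
R = 34 − (-254) = 288; wraps to -224 = 100100000
R = -224 + (-224) = -448; wraps to 64 = 001000000
R = 64 + 240 = 304; wraps to -208 = 100110000
R = NOT 100110000 = 011001111 = 207

011001111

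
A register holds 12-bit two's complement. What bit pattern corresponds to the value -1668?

100101111100

|-1668| = 1668 = 011010000100 in 12 bits.
Invert the bits: 100101111011. Add 1: 100101111100.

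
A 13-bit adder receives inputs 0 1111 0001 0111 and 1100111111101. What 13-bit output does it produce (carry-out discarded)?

  0111100010111
+ 1100111111101
= 0100100010100  (discard carry-out 1)

0100100010100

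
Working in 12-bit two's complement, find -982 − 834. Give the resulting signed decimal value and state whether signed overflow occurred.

-982 → 110000101010
834 → 001101000010
Subtract via negate-and-add: invert 001101000010 + 1 = 110010111110 (i.e. -834).
  110000101010
+ 110010111110
= 100011101000  (discard carry-out 1)
Result 100011101000: MSB = 1 → 2280 − 4096 = -1816.
Both addends (after negating the subtrahend) are negative and so is the stored result: no signed overflow.

-1816; no overflow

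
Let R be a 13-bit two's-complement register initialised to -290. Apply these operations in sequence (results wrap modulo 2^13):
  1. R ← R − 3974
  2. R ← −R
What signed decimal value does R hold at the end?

Start: R = -290 = 1111011011110.
R = -290 − 3974 = -4264; wraps to 3928 = 0111101011000
R = −(3928) = -3928 = 1000010101000

-3928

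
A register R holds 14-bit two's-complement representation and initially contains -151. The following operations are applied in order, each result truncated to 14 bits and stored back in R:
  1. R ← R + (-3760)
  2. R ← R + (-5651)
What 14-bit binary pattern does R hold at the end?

01101010100110

Start: R = -151 = 11111101101001.
R = -151 + (-3760) = -3911 = 11000010111001
R = -3911 + (-5651) = -9562; wraps to 6822 = 01101010100110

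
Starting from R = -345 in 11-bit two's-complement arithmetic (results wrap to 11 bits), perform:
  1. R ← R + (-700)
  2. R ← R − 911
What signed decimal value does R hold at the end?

92

Start: R = -345 = 11010100111.
R = -345 + (-700) = -1045; wraps to 1003 = 01111101011
R = 1003 − 911 = 92 = 00001011100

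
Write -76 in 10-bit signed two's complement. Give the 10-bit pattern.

|-76| = 76 = 0001001100 in 10 bits.
Invert the bits: 1110110011. Add 1: 1110110100.
Check: 1110110100 reads as 948 − 1024 = -76.

1110110100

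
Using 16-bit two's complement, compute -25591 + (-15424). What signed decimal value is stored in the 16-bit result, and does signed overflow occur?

24521; overflow

-25591 → 1001110000001001
-15424 → 1100001111000000
  1001110000001001
+ 1100001111000000
= 0101111111001001  (discard carry-out 1)
Result 0101111111001001: MSB = 0 → value 24521.
Both addends are negative but the stored result is non-negative: signed overflow. The true value -25591 + (-15424) = -41015 lies outside [-32768, 32767].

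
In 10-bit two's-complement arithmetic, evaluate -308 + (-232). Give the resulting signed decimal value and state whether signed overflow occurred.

484; overflow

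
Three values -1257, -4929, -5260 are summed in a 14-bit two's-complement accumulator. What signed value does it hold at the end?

4938

-1257 + (-4929) = -6186 (10011111010110)
-6186 + (-5260) = -11446 → wraps to 4938 (01001101001010)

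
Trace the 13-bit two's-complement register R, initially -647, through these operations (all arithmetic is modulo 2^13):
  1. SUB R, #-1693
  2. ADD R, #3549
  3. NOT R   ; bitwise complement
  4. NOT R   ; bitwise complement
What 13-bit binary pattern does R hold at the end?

1000111110011

Start: R = -647 = 1110101111001.
R = -647 − (-1693) = 1046 = 0010000010110
R = 1046 + 3549 = 4595; wraps to -3597 = 1000111110011
R = NOT 1000111110011 = 0111000001100 = 3596
R = NOT 0111000001100 = 1000111110011 = -3597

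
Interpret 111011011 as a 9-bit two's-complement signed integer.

MSB is 1, so the value is negative.
Unsigned reading: 475. Subtract 2^9 = 512: 475 − 512 = -37.

-37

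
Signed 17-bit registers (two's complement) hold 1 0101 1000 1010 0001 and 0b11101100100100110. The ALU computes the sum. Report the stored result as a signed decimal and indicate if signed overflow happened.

1 0101 1000 1010 0001 → 10101100010100001 = -42847 (signed)
0b11101100100100110 → 11101100100100110 = -9946 (signed)
  10101100010100001
+ 11101100100100110
= 10011000111000111  (discard carry-out 1)
Result 10011000111000111: MSB = 1 → 78279 − 131072 = -52793.
Both addends are negative and so is the stored result: no signed overflow.

-52793; no overflow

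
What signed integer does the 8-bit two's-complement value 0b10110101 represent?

MSB is 1, so the value is negative.
Invert: 01001010. Add 1: 01001011 = 75. So the value is −75.

-75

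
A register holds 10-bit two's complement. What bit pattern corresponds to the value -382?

1010000010

|-382| = 382 = 0101111110 in 10 bits.
Invert the bits: 1010000001. Add 1: 1010000010.
Check: 1010000010 reads as 642 − 1024 = -382.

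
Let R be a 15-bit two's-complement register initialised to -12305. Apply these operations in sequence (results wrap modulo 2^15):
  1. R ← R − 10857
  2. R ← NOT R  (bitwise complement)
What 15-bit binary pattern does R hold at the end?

101101001111001

Start: R = -12305 = 100111111101111.
R = -12305 − 10857 = -23162; wraps to 9606 = 010010110000110
R = NOT 010010110000110 = 101101001111001 = -9607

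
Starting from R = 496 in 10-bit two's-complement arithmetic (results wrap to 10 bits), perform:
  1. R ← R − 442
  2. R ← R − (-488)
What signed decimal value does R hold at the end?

Start: R = 496 = 0111110000.
R = 496 − 442 = 54 = 0000110110
R = 54 − (-488) = 542; wraps to -482 = 1000011110

-482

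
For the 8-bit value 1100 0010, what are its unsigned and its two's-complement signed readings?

Unsigned: 11000010 = 194.
Signed: MSB=1 → 194 − 256 = -62.

unsigned = 194, signed = -62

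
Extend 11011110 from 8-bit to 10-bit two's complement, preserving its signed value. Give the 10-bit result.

MSB of 11011110 is 1; replicate it into the new high bits.
11|11011110 → 1111011110 (still -34).

1111011110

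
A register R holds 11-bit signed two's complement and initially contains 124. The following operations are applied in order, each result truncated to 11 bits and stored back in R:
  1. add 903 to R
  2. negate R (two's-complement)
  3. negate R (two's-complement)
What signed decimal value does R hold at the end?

Start: R = 124 = 00001111100.
R = 124 + 903 = 1027; wraps to -1021 = 10000000011
R = −(-1021) = 1021 = 01111111101
R = −(1021) = -1021 = 10000000011

-1021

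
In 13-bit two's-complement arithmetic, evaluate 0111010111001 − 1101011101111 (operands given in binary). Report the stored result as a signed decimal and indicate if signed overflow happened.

-3126; overflow

0111010111001 = 3769 (signed)
1101011101111 = -1297 (signed)
Subtract via negate-and-add: invert 1101011101111 + 1 = 0010100010001 (i.e. 1297).
  0111010111001
+ 0010100010001
= 1001111001010
Result 1001111001010: MSB = 1 → 5066 − 8192 = -3126.
Both addends (after negating the subtrahend) are non-negative but the stored result is negative: signed overflow. The true value 3769 − (-1297) = 5066 lies outside [-4096, 4095].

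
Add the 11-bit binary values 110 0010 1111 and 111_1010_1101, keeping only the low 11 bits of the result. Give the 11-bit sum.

10111011100

  11000101111
+ 11110101101
= 10111011100  (discard carry-out 1)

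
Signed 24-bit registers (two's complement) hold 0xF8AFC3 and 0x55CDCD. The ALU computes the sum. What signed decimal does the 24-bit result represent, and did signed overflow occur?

5143952; no overflow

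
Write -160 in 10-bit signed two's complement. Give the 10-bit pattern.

1101100000

|-160| = 160 = 0010100000 in 10 bits.
Invert the bits: 1101011111. Add 1: 1101100000.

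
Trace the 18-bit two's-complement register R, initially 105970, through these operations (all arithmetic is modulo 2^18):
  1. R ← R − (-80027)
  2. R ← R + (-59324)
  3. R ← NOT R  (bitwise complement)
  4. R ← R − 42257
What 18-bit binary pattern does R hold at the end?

010110110000011101

Start: R = 105970 = 011001110111110010.
R = 105970 − (-80027) = 185997; wraps to -76147 = 101101011010001101
R = -76147 + (-59324) = -135471; wraps to 126673 = 011110111011010001
R = NOT 011110111011010001 = 100001000100101110 = -126674
R = -126674 − 42257 = -168931; wraps to 93213 = 010110110000011101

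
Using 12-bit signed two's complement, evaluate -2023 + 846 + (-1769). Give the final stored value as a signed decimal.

-2023 + 846 = -1177 (101101100111)
-1177 + (-1769) = -2946 → wraps to 1150 (010001111110)

1150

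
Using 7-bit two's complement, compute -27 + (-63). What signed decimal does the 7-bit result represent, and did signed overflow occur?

-27 → 1100101
-63 → 1000001
  1100101
+ 1000001
= 0100110  (discard carry-out 1)
Result 0100110: MSB = 0 → value 38.
Both addends are negative but the stored result is non-negative: signed overflow. The true value -27 + (-63) = -90 lies outside [-64, 63].

38; overflow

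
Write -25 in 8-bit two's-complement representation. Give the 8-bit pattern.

|-25| = 25 = 00011001 in 8 bits.
Invert the bits: 11100110. Add 1: 11100111.

11100111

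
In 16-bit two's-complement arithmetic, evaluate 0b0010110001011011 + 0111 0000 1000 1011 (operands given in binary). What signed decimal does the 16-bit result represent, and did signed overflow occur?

-25370; overflow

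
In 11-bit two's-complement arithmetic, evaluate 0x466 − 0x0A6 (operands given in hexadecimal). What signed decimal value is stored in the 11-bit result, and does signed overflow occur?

0x466 = 10001100110 = -922 (signed)
0x0A6 = 00010100110 = 166 (signed)
Subtract via negate-and-add: invert 00010100110 + 1 = 11101011010 (i.e. -166).
  10001100110
+ 11101011010
= 01111000000  (discard carry-out 1)
Result 01111000000: MSB = 0 → value 960.
Both addends (after negating the subtrahend) are negative but the stored result is non-negative: signed overflow. The true value -922 − 166 = -1088 lies outside [-1024, 1023].

960; overflow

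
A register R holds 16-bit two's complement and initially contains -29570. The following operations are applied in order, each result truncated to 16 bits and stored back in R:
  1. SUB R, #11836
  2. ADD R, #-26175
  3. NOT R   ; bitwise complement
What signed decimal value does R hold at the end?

2044

Start: R = -29570 = 1000110001111110.
R = -29570 − 11836 = -41406; wraps to 24130 = 0101111001000010
R = 24130 + (-26175) = -2045 = 1111100000000011
R = NOT 1111100000000011 = 0000011111111100 = 2044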